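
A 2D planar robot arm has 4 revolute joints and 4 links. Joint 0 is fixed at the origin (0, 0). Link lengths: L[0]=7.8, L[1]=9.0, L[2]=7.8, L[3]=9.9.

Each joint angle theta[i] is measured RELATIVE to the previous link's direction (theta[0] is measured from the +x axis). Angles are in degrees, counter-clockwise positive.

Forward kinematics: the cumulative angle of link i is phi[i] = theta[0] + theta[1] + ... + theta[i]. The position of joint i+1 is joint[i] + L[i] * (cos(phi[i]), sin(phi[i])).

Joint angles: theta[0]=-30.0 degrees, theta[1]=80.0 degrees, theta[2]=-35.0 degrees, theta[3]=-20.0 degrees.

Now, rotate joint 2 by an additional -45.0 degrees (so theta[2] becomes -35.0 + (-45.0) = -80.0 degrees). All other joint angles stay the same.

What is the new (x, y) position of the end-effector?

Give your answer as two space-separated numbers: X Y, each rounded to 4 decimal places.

joint[0] = (0.0000, 0.0000)  (base)
link 0: phi[0] = -30 = -30 deg
  cos(-30 deg) = 0.8660, sin(-30 deg) = -0.5000
  joint[1] = (0.0000, 0.0000) + 7.8 * (0.8660, -0.5000) = (0.0000 + 6.7550, 0.0000 + -3.9000) = (6.7550, -3.9000)
link 1: phi[1] = -30 + 80 = 50 deg
  cos(50 deg) = 0.6428, sin(50 deg) = 0.7660
  joint[2] = (6.7550, -3.9000) + 9 * (0.6428, 0.7660) = (6.7550 + 5.7851, -3.9000 + 6.8944) = (12.5401, 2.9944)
link 2: phi[2] = -30 + 80 + -80 = -30 deg
  cos(-30 deg) = 0.8660, sin(-30 deg) = -0.5000
  joint[3] = (12.5401, 2.9944) + 7.8 * (0.8660, -0.5000) = (12.5401 + 6.7550, 2.9944 + -3.9000) = (19.2951, -0.9056)
link 3: phi[3] = -30 + 80 + -80 + -20 = -50 deg
  cos(-50 deg) = 0.6428, sin(-50 deg) = -0.7660
  joint[4] = (19.2951, -0.9056) + 9.9 * (0.6428, -0.7660) = (19.2951 + 6.3636, -0.9056 + -7.5838) = (25.6587, -8.4894)
End effector: (25.6587, -8.4894)

Answer: 25.6587 -8.4894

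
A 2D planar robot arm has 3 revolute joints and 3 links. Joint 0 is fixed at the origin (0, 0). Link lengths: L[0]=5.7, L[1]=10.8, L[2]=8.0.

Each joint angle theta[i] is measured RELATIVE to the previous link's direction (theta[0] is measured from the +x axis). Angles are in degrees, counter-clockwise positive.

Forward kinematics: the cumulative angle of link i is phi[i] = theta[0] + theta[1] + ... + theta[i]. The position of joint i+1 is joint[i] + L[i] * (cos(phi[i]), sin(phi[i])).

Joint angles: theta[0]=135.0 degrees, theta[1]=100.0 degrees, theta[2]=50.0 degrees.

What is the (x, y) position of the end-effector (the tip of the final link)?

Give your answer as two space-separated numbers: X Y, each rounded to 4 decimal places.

Answer: -8.1546 -12.5437

Derivation:
joint[0] = (0.0000, 0.0000)  (base)
link 0: phi[0] = 135 = 135 deg
  cos(135 deg) = -0.7071, sin(135 deg) = 0.7071
  joint[1] = (0.0000, 0.0000) + 5.7 * (-0.7071, 0.7071) = (0.0000 + -4.0305, 0.0000 + 4.0305) = (-4.0305, 4.0305)
link 1: phi[1] = 135 + 100 = 235 deg
  cos(235 deg) = -0.5736, sin(235 deg) = -0.8192
  joint[2] = (-4.0305, 4.0305) + 10.8 * (-0.5736, -0.8192) = (-4.0305 + -6.1946, 4.0305 + -8.8468) = (-10.2251, -4.8163)
link 2: phi[2] = 135 + 100 + 50 = 285 deg
  cos(285 deg) = 0.2588, sin(285 deg) = -0.9659
  joint[3] = (-10.2251, -4.8163) + 8 * (0.2588, -0.9659) = (-10.2251 + 2.0706, -4.8163 + -7.7274) = (-8.1546, -12.5437)
End effector: (-8.1546, -12.5437)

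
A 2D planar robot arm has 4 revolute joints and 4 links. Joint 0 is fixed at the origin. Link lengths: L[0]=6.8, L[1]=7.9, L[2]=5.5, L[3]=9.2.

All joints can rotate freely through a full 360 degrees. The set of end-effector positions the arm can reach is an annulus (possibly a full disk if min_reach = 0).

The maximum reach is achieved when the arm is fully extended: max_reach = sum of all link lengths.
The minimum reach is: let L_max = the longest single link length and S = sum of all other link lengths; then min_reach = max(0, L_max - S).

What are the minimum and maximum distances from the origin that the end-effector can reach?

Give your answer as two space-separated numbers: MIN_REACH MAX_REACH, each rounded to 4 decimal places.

Answer: 0.0000 29.4000

Derivation:
Link lengths: [6.8, 7.9, 5.5, 9.2]
max_reach = 6.8 + 7.9 + 5.5 + 9.2 = 29.4
L_max = max([6.8, 7.9, 5.5, 9.2]) = 9.2
S (sum of others) = 29.4 - 9.2 = 20.2
min_reach = max(0, 9.2 - 20.2) = max(0, -11) = 0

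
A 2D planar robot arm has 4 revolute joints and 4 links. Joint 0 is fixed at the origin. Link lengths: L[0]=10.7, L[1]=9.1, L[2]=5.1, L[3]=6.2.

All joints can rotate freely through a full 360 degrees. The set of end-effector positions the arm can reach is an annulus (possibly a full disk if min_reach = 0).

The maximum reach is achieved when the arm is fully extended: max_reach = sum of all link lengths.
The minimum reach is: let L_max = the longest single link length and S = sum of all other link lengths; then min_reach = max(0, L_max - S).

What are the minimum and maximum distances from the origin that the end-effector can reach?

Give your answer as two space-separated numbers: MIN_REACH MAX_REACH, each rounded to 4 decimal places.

Answer: 0.0000 31.1000

Derivation:
Link lengths: [10.7, 9.1, 5.1, 6.2]
max_reach = 10.7 + 9.1 + 5.1 + 6.2 = 31.1
L_max = max([10.7, 9.1, 5.1, 6.2]) = 10.7
S (sum of others) = 31.1 - 10.7 = 20.4
min_reach = max(0, 10.7 - 20.4) = max(0, -9.7) = 0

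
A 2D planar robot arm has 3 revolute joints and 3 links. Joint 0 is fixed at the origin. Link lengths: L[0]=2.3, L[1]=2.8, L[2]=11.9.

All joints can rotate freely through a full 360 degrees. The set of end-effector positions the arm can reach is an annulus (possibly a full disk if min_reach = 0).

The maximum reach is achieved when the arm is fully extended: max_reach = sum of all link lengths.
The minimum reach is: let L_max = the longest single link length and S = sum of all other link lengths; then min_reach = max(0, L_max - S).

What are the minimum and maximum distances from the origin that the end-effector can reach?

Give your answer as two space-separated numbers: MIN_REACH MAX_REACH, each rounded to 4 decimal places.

Answer: 6.8000 17.0000

Derivation:
Link lengths: [2.3, 2.8, 11.9]
max_reach = 2.3 + 2.8 + 11.9 = 17
L_max = max([2.3, 2.8, 11.9]) = 11.9
S (sum of others) = 17 - 11.9 = 5.1
min_reach = max(0, 11.9 - 5.1) = max(0, 6.8) = 6.8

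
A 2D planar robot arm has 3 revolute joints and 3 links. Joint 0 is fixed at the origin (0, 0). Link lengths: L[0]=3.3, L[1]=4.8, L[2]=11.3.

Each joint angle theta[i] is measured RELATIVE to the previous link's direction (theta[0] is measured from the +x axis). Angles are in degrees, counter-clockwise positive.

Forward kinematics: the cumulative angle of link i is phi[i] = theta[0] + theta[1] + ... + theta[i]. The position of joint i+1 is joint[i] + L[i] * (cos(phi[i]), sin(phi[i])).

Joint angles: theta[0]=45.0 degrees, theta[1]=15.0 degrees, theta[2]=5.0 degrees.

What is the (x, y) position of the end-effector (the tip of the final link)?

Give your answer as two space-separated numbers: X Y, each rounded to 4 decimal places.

Answer: 9.5090 16.7317

Derivation:
joint[0] = (0.0000, 0.0000)  (base)
link 0: phi[0] = 45 = 45 deg
  cos(45 deg) = 0.7071, sin(45 deg) = 0.7071
  joint[1] = (0.0000, 0.0000) + 3.3 * (0.7071, 0.7071) = (0.0000 + 2.3335, 0.0000 + 2.3335) = (2.3335, 2.3335)
link 1: phi[1] = 45 + 15 = 60 deg
  cos(60 deg) = 0.5000, sin(60 deg) = 0.8660
  joint[2] = (2.3335, 2.3335) + 4.8 * (0.5000, 0.8660) = (2.3335 + 2.4000, 2.3335 + 4.1569) = (4.7335, 6.4904)
link 2: phi[2] = 45 + 15 + 5 = 65 deg
  cos(65 deg) = 0.4226, sin(65 deg) = 0.9063
  joint[3] = (4.7335, 6.4904) + 11.3 * (0.4226, 0.9063) = (4.7335 + 4.7756, 6.4904 + 10.2413) = (9.5090, 16.7317)
End effector: (9.5090, 16.7317)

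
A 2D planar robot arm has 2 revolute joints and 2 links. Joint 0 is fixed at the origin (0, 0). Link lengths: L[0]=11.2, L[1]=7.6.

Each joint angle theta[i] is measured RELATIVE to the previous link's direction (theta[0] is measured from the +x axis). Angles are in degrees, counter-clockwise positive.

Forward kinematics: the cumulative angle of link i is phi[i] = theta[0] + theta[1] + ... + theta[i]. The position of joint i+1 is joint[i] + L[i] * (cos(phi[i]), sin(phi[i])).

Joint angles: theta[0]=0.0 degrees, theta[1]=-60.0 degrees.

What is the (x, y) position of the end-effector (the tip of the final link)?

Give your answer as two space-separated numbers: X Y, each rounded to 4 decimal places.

Answer: 15.0000 -6.5818

Derivation:
joint[0] = (0.0000, 0.0000)  (base)
link 0: phi[0] = 0 = 0 deg
  cos(0 deg) = 1.0000, sin(0 deg) = 0.0000
  joint[1] = (0.0000, 0.0000) + 11.2 * (1.0000, 0.0000) = (0.0000 + 11.2000, 0.0000 + 0.0000) = (11.2000, 0.0000)
link 1: phi[1] = 0 + -60 = -60 deg
  cos(-60 deg) = 0.5000, sin(-60 deg) = -0.8660
  joint[2] = (11.2000, 0.0000) + 7.6 * (0.5000, -0.8660) = (11.2000 + 3.8000, 0.0000 + -6.5818) = (15.0000, -6.5818)
End effector: (15.0000, -6.5818)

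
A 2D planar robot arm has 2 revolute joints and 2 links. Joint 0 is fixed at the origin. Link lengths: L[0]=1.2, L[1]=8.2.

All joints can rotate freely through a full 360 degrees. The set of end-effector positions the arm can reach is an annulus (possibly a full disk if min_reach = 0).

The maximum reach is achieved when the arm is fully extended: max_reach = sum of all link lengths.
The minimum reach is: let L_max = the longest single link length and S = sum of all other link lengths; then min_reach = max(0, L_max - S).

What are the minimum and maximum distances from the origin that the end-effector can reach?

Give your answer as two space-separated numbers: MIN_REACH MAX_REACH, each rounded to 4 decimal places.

Answer: 7.0000 9.4000

Derivation:
Link lengths: [1.2, 8.2]
max_reach = 1.2 + 8.2 = 9.4
L_max = max([1.2, 8.2]) = 8.2
S (sum of others) = 9.4 - 8.2 = 1.2
min_reach = max(0, 8.2 - 1.2) = max(0, 7) = 7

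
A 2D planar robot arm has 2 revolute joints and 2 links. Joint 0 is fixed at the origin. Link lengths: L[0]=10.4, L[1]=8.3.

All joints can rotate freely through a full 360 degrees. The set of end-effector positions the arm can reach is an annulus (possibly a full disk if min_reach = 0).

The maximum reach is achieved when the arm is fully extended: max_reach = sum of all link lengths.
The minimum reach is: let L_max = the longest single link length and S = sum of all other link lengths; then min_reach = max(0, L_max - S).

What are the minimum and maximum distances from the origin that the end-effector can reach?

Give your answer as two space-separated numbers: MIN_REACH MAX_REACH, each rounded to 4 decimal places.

Link lengths: [10.4, 8.3]
max_reach = 10.4 + 8.3 = 18.7
L_max = max([10.4, 8.3]) = 10.4
S (sum of others) = 18.7 - 10.4 = 8.3
min_reach = max(0, 10.4 - 8.3) = max(0, 2.1) = 2.1

Answer: 2.1000 18.7000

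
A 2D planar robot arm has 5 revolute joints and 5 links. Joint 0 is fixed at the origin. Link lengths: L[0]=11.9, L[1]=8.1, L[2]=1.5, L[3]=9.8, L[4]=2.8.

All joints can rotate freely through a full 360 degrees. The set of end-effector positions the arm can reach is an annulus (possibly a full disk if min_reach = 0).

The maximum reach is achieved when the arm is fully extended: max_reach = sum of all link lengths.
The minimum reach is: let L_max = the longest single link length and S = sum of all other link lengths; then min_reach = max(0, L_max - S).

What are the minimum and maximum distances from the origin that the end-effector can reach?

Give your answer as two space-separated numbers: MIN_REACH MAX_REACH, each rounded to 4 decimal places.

Link lengths: [11.9, 8.1, 1.5, 9.8, 2.8]
max_reach = 11.9 + 8.1 + 1.5 + 9.8 + 2.8 = 34.1
L_max = max([11.9, 8.1, 1.5, 9.8, 2.8]) = 11.9
S (sum of others) = 34.1 - 11.9 = 22.2
min_reach = max(0, 11.9 - 22.2) = max(0, -10.3) = 0

Answer: 0.0000 34.1000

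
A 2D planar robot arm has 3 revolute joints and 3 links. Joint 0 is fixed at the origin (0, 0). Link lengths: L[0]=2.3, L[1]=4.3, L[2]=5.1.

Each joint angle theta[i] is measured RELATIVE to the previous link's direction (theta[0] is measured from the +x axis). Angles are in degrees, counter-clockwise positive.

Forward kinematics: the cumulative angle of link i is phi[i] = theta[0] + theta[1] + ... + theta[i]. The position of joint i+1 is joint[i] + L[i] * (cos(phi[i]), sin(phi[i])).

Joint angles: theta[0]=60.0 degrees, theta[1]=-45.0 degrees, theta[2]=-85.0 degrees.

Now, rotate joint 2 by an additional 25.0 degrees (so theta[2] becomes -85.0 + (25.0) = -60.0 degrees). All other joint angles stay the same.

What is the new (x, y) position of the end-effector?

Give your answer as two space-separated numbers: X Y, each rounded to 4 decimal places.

joint[0] = (0.0000, 0.0000)  (base)
link 0: phi[0] = 60 = 60 deg
  cos(60 deg) = 0.5000, sin(60 deg) = 0.8660
  joint[1] = (0.0000, 0.0000) + 2.3 * (0.5000, 0.8660) = (0.0000 + 1.1500, 0.0000 + 1.9919) = (1.1500, 1.9919)
link 1: phi[1] = 60 + -45 = 15 deg
  cos(15 deg) = 0.9659, sin(15 deg) = 0.2588
  joint[2] = (1.1500, 1.9919) + 4.3 * (0.9659, 0.2588) = (1.1500 + 4.1535, 1.9919 + 1.1129) = (5.3035, 3.1048)
link 2: phi[2] = 60 + -45 + -60 = -45 deg
  cos(-45 deg) = 0.7071, sin(-45 deg) = -0.7071
  joint[3] = (5.3035, 3.1048) + 5.1 * (0.7071, -0.7071) = (5.3035 + 3.6062, 3.1048 + -3.6062) = (8.9097, -0.5015)
End effector: (8.9097, -0.5015)

Answer: 8.9097 -0.5015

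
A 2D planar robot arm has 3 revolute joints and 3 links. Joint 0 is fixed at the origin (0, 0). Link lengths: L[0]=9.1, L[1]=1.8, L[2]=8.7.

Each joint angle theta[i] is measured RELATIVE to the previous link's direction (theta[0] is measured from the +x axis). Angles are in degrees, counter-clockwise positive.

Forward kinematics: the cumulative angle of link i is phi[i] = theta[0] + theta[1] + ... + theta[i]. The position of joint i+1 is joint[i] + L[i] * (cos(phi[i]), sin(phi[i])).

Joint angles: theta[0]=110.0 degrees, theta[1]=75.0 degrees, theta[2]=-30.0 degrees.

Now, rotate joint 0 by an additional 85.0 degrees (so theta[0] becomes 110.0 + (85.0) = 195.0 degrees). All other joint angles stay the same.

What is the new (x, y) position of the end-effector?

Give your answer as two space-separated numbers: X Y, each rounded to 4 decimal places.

joint[0] = (0.0000, 0.0000)  (base)
link 0: phi[0] = 195 = 195 deg
  cos(195 deg) = -0.9659, sin(195 deg) = -0.2588
  joint[1] = (0.0000, 0.0000) + 9.1 * (-0.9659, -0.2588) = (0.0000 + -8.7899, 0.0000 + -2.3553) = (-8.7899, -2.3553)
link 1: phi[1] = 195 + 75 = 270 deg
  cos(270 deg) = -0.0000, sin(270 deg) = -1.0000
  joint[2] = (-8.7899, -2.3553) + 1.8 * (-0.0000, -1.0000) = (-8.7899 + -0.0000, -2.3553 + -1.8000) = (-8.7899, -4.1553)
link 2: phi[2] = 195 + 75 + -30 = 240 deg
  cos(240 deg) = -0.5000, sin(240 deg) = -0.8660
  joint[3] = (-8.7899, -4.1553) + 8.7 * (-0.5000, -0.8660) = (-8.7899 + -4.3500, -4.1553 + -7.5344) = (-13.1399, -11.6897)
End effector: (-13.1399, -11.6897)

Answer: -13.1399 -11.6897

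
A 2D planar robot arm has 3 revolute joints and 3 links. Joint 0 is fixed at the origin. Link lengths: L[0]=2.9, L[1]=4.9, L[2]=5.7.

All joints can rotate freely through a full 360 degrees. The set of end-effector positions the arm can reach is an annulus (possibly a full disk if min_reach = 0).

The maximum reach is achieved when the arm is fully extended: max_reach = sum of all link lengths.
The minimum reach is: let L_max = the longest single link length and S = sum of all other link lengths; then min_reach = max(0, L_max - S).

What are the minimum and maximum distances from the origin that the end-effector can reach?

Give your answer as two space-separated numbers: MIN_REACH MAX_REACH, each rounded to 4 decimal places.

Answer: 0.0000 13.5000

Derivation:
Link lengths: [2.9, 4.9, 5.7]
max_reach = 2.9 + 4.9 + 5.7 = 13.5
L_max = max([2.9, 4.9, 5.7]) = 5.7
S (sum of others) = 13.5 - 5.7 = 7.8
min_reach = max(0, 5.7 - 7.8) = max(0, -2.1) = 0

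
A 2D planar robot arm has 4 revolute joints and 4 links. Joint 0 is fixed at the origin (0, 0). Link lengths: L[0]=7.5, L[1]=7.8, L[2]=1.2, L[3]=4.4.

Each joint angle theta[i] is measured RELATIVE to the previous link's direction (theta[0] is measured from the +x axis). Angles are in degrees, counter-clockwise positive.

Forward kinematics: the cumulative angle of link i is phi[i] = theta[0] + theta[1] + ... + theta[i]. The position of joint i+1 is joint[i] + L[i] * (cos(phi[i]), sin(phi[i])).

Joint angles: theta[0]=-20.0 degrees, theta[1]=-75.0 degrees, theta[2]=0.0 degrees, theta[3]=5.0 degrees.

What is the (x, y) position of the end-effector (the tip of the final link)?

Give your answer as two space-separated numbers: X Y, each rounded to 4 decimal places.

Answer: 6.2633 -15.9309

Derivation:
joint[0] = (0.0000, 0.0000)  (base)
link 0: phi[0] = -20 = -20 deg
  cos(-20 deg) = 0.9397, sin(-20 deg) = -0.3420
  joint[1] = (0.0000, 0.0000) + 7.5 * (0.9397, -0.3420) = (0.0000 + 7.0477, 0.0000 + -2.5652) = (7.0477, -2.5652)
link 1: phi[1] = -20 + -75 = -95 deg
  cos(-95 deg) = -0.0872, sin(-95 deg) = -0.9962
  joint[2] = (7.0477, -2.5652) + 7.8 * (-0.0872, -0.9962) = (7.0477 + -0.6798, -2.5652 + -7.7703) = (6.3679, -10.3355)
link 2: phi[2] = -20 + -75 + 0 = -95 deg
  cos(-95 deg) = -0.0872, sin(-95 deg) = -0.9962
  joint[3] = (6.3679, -10.3355) + 1.2 * (-0.0872, -0.9962) = (6.3679 + -0.1046, -10.3355 + -1.1954) = (6.2633, -11.5309)
link 3: phi[3] = -20 + -75 + 0 + 5 = -90 deg
  cos(-90 deg) = 0.0000, sin(-90 deg) = -1.0000
  joint[4] = (6.2633, -11.5309) + 4.4 * (0.0000, -1.0000) = (6.2633 + 0.0000, -11.5309 + -4.4000) = (6.2633, -15.9309)
End effector: (6.2633, -15.9309)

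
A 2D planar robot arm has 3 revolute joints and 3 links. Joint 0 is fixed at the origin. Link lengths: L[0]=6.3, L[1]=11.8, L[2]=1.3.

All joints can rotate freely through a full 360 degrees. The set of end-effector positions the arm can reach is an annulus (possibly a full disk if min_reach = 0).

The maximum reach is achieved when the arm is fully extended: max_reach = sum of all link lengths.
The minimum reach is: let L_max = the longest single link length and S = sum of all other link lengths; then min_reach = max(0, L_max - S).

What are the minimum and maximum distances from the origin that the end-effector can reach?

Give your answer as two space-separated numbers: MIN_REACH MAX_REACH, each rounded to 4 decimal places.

Link lengths: [6.3, 11.8, 1.3]
max_reach = 6.3 + 11.8 + 1.3 = 19.4
L_max = max([6.3, 11.8, 1.3]) = 11.8
S (sum of others) = 19.4 - 11.8 = 7.6
min_reach = max(0, 11.8 - 7.6) = max(0, 4.2) = 4.2

Answer: 4.2000 19.4000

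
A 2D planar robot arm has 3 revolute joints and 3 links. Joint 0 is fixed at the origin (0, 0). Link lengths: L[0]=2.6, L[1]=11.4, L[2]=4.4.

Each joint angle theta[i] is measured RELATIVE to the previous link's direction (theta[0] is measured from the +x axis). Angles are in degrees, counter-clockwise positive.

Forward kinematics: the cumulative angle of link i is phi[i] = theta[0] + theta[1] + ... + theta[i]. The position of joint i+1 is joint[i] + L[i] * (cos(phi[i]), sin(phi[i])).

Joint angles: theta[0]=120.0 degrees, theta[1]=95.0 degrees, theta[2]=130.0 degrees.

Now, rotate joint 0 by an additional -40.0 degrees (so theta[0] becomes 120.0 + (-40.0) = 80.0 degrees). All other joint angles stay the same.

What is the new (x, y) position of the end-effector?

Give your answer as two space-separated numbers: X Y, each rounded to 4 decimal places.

joint[0] = (0.0000, 0.0000)  (base)
link 0: phi[0] = 80 = 80 deg
  cos(80 deg) = 0.1736, sin(80 deg) = 0.9848
  joint[1] = (0.0000, 0.0000) + 2.6 * (0.1736, 0.9848) = (0.0000 + 0.4515, 0.0000 + 2.5605) = (0.4515, 2.5605)
link 1: phi[1] = 80 + 95 = 175 deg
  cos(175 deg) = -0.9962, sin(175 deg) = 0.0872
  joint[2] = (0.4515, 2.5605) + 11.4 * (-0.9962, 0.0872) = (0.4515 + -11.3566, 2.5605 + 0.9936) = (-10.9051, 3.5541)
link 2: phi[2] = 80 + 95 + 130 = 305 deg
  cos(305 deg) = 0.5736, sin(305 deg) = -0.8192
  joint[3] = (-10.9051, 3.5541) + 4.4 * (0.5736, -0.8192) = (-10.9051 + 2.5237, 3.5541 + -3.6043) = (-8.3814, -0.0502)
End effector: (-8.3814, -0.0502)

Answer: -8.3814 -0.0502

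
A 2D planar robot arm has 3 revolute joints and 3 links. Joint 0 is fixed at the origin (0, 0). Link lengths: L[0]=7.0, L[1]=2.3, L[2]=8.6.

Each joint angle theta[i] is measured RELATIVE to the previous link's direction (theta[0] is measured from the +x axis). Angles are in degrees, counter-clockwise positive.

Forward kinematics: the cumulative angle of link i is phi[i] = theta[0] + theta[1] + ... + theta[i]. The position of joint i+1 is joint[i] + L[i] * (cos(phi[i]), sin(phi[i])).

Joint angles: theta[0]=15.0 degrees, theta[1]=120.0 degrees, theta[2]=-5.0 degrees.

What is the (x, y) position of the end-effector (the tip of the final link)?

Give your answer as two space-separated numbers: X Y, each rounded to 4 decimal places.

Answer: -0.3928 10.0261

Derivation:
joint[0] = (0.0000, 0.0000)  (base)
link 0: phi[0] = 15 = 15 deg
  cos(15 deg) = 0.9659, sin(15 deg) = 0.2588
  joint[1] = (0.0000, 0.0000) + 7 * (0.9659, 0.2588) = (0.0000 + 6.7615, 0.0000 + 1.8117) = (6.7615, 1.8117)
link 1: phi[1] = 15 + 120 = 135 deg
  cos(135 deg) = -0.7071, sin(135 deg) = 0.7071
  joint[2] = (6.7615, 1.8117) + 2.3 * (-0.7071, 0.7071) = (6.7615 + -1.6263, 1.8117 + 1.6263) = (5.1351, 3.4381)
link 2: phi[2] = 15 + 120 + -5 = 130 deg
  cos(130 deg) = -0.6428, sin(130 deg) = 0.7660
  joint[3] = (5.1351, 3.4381) + 8.6 * (-0.6428, 0.7660) = (5.1351 + -5.5280, 3.4381 + 6.5880) = (-0.3928, 10.0261)
End effector: (-0.3928, 10.0261)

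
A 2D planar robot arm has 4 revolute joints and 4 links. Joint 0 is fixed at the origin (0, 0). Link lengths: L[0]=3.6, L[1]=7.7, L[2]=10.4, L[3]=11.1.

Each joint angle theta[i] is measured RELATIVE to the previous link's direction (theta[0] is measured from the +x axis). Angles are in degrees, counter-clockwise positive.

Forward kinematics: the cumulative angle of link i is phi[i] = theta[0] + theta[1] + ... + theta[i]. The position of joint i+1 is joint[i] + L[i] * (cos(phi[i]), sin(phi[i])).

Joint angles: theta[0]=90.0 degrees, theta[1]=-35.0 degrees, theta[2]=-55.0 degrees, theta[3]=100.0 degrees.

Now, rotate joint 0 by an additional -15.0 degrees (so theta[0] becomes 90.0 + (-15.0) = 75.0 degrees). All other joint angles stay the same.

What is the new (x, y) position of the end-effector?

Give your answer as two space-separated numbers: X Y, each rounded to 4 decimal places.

Answer: 17.8433 16.7928

Derivation:
joint[0] = (0.0000, 0.0000)  (base)
link 0: phi[0] = 75 = 75 deg
  cos(75 deg) = 0.2588, sin(75 deg) = 0.9659
  joint[1] = (0.0000, 0.0000) + 3.6 * (0.2588, 0.9659) = (0.0000 + 0.9317, 0.0000 + 3.4773) = (0.9317, 3.4773)
link 1: phi[1] = 75 + -35 = 40 deg
  cos(40 deg) = 0.7660, sin(40 deg) = 0.6428
  joint[2] = (0.9317, 3.4773) + 7.7 * (0.7660, 0.6428) = (0.9317 + 5.8985, 3.4773 + 4.9495) = (6.8303, 8.4268)
link 2: phi[2] = 75 + -35 + -55 = -15 deg
  cos(-15 deg) = 0.9659, sin(-15 deg) = -0.2588
  joint[3] = (6.8303, 8.4268) + 10.4 * (0.9659, -0.2588) = (6.8303 + 10.0456, 8.4268 + -2.6917) = (16.8759, 5.7351)
link 3: phi[3] = 75 + -35 + -55 + 100 = 85 deg
  cos(85 deg) = 0.0872, sin(85 deg) = 0.9962
  joint[4] = (16.8759, 5.7351) + 11.1 * (0.0872, 0.9962) = (16.8759 + 0.9674, 5.7351 + 11.0578) = (17.8433, 16.7928)
End effector: (17.8433, 16.7928)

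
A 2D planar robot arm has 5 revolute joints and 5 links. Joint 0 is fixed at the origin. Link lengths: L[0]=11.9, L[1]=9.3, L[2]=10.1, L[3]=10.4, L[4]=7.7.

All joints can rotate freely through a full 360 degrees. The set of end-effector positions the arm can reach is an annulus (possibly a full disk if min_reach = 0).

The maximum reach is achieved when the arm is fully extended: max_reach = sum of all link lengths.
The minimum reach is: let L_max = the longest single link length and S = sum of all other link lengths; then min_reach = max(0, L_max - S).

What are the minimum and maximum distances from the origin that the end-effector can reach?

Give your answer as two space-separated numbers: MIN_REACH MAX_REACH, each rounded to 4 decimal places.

Link lengths: [11.9, 9.3, 10.1, 10.4, 7.7]
max_reach = 11.9 + 9.3 + 10.1 + 10.4 + 7.7 = 49.4
L_max = max([11.9, 9.3, 10.1, 10.4, 7.7]) = 11.9
S (sum of others) = 49.4 - 11.9 = 37.5
min_reach = max(0, 11.9 - 37.5) = max(0, -25.6) = 0

Answer: 0.0000 49.4000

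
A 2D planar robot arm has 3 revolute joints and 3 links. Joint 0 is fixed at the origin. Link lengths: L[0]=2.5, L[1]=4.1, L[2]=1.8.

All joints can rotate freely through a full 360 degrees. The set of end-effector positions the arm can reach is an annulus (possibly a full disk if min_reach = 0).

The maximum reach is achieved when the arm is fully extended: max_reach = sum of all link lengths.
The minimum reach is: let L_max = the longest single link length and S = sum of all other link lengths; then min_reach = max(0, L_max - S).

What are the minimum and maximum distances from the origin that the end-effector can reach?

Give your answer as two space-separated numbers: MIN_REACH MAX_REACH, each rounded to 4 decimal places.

Link lengths: [2.5, 4.1, 1.8]
max_reach = 2.5 + 4.1 + 1.8 = 8.4
L_max = max([2.5, 4.1, 1.8]) = 4.1
S (sum of others) = 8.4 - 4.1 = 4.3
min_reach = max(0, 4.1 - 4.3) = max(0, -0.2) = 0

Answer: 0.0000 8.4000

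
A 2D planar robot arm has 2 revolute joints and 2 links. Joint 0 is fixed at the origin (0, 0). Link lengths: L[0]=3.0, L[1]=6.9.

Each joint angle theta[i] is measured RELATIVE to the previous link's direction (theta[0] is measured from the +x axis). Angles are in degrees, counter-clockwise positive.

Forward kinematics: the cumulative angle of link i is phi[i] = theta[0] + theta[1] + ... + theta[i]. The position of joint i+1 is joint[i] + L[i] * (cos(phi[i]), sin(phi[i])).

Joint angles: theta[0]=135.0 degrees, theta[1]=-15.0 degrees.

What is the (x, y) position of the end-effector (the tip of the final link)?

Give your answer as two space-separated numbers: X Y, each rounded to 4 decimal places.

Answer: -5.5713 8.0969

Derivation:
joint[0] = (0.0000, 0.0000)  (base)
link 0: phi[0] = 135 = 135 deg
  cos(135 deg) = -0.7071, sin(135 deg) = 0.7071
  joint[1] = (0.0000, 0.0000) + 3 * (-0.7071, 0.7071) = (0.0000 + -2.1213, 0.0000 + 2.1213) = (-2.1213, 2.1213)
link 1: phi[1] = 135 + -15 = 120 deg
  cos(120 deg) = -0.5000, sin(120 deg) = 0.8660
  joint[2] = (-2.1213, 2.1213) + 6.9 * (-0.5000, 0.8660) = (-2.1213 + -3.4500, 2.1213 + 5.9756) = (-5.5713, 8.0969)
End effector: (-5.5713, 8.0969)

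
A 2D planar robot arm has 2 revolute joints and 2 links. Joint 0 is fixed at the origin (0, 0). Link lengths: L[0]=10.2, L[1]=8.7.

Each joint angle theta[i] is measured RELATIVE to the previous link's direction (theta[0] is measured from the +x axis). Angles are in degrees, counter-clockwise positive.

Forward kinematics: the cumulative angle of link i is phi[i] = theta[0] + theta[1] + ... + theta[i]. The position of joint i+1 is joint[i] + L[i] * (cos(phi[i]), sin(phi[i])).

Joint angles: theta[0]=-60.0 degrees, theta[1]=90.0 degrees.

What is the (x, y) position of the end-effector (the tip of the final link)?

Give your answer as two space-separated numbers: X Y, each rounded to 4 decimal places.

Answer: 12.6344 -4.4835

Derivation:
joint[0] = (0.0000, 0.0000)  (base)
link 0: phi[0] = -60 = -60 deg
  cos(-60 deg) = 0.5000, sin(-60 deg) = -0.8660
  joint[1] = (0.0000, 0.0000) + 10.2 * (0.5000, -0.8660) = (0.0000 + 5.1000, 0.0000 + -8.8335) = (5.1000, -8.8335)
link 1: phi[1] = -60 + 90 = 30 deg
  cos(30 deg) = 0.8660, sin(30 deg) = 0.5000
  joint[2] = (5.1000, -8.8335) + 8.7 * (0.8660, 0.5000) = (5.1000 + 7.5344, -8.8335 + 4.3500) = (12.6344, -4.4835)
End effector: (12.6344, -4.4835)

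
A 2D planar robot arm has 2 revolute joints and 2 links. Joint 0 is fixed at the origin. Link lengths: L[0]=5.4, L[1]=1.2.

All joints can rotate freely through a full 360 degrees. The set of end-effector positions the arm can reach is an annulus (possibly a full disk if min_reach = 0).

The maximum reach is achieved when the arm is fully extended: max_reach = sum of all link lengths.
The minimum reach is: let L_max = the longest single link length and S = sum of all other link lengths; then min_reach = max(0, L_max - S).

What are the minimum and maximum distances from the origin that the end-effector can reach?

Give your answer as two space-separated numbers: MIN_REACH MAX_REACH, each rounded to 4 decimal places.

Link lengths: [5.4, 1.2]
max_reach = 5.4 + 1.2 = 6.6
L_max = max([5.4, 1.2]) = 5.4
S (sum of others) = 6.6 - 5.4 = 1.2
min_reach = max(0, 5.4 - 1.2) = max(0, 4.2) = 4.2

Answer: 4.2000 6.6000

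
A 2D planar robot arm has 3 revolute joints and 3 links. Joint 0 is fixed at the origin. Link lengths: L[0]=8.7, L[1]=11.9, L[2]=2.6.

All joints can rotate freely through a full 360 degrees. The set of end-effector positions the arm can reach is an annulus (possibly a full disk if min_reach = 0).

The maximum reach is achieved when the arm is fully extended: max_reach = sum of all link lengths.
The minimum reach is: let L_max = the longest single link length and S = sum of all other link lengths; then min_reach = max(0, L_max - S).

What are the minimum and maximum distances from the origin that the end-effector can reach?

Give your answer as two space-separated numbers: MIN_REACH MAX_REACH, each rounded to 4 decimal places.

Link lengths: [8.7, 11.9, 2.6]
max_reach = 8.7 + 11.9 + 2.6 = 23.2
L_max = max([8.7, 11.9, 2.6]) = 11.9
S (sum of others) = 23.2 - 11.9 = 11.3
min_reach = max(0, 11.9 - 11.3) = max(0, 0.6) = 0.6

Answer: 0.6000 23.2000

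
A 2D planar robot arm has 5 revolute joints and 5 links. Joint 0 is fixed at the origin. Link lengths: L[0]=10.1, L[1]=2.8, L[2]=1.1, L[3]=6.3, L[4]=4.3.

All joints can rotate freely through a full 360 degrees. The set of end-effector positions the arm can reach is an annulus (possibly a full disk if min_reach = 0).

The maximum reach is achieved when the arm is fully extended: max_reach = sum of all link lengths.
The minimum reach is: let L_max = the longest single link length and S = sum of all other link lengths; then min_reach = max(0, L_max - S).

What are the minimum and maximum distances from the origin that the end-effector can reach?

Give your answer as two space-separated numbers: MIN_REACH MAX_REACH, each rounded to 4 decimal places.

Answer: 0.0000 24.6000

Derivation:
Link lengths: [10.1, 2.8, 1.1, 6.3, 4.3]
max_reach = 10.1 + 2.8 + 1.1 + 6.3 + 4.3 = 24.6
L_max = max([10.1, 2.8, 1.1, 6.3, 4.3]) = 10.1
S (sum of others) = 24.6 - 10.1 = 14.5
min_reach = max(0, 10.1 - 14.5) = max(0, -4.4) = 0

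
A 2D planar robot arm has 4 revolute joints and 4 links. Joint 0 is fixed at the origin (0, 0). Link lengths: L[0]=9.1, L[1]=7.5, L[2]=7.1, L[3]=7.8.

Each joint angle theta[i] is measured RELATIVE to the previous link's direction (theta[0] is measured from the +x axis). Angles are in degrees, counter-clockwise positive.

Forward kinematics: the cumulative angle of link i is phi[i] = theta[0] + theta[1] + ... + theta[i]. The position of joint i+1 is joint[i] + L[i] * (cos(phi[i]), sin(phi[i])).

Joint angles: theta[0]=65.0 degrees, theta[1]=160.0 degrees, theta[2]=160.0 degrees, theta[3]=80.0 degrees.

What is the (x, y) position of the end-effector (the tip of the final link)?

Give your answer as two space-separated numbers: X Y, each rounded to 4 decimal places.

Answer: 2.9585 13.4789

Derivation:
joint[0] = (0.0000, 0.0000)  (base)
link 0: phi[0] = 65 = 65 deg
  cos(65 deg) = 0.4226, sin(65 deg) = 0.9063
  joint[1] = (0.0000, 0.0000) + 9.1 * (0.4226, 0.9063) = (0.0000 + 3.8458, 0.0000 + 8.2474) = (3.8458, 8.2474)
link 1: phi[1] = 65 + 160 = 225 deg
  cos(225 deg) = -0.7071, sin(225 deg) = -0.7071
  joint[2] = (3.8458, 8.2474) + 7.5 * (-0.7071, -0.7071) = (3.8458 + -5.3033, 8.2474 + -5.3033) = (-1.4575, 2.9441)
link 2: phi[2] = 65 + 160 + 160 = 385 deg
  cos(385 deg) = 0.9063, sin(385 deg) = 0.4226
  joint[3] = (-1.4575, 2.9441) + 7.1 * (0.9063, 0.4226) = (-1.4575 + 6.4348, 2.9441 + 3.0006) = (4.9773, 5.9447)
link 3: phi[3] = 65 + 160 + 160 + 80 = 465 deg
  cos(465 deg) = -0.2588, sin(465 deg) = 0.9659
  joint[4] = (4.9773, 5.9447) + 7.8 * (-0.2588, 0.9659) = (4.9773 + -2.0188, 5.9447 + 7.5342) = (2.9585, 13.4789)
End effector: (2.9585, 13.4789)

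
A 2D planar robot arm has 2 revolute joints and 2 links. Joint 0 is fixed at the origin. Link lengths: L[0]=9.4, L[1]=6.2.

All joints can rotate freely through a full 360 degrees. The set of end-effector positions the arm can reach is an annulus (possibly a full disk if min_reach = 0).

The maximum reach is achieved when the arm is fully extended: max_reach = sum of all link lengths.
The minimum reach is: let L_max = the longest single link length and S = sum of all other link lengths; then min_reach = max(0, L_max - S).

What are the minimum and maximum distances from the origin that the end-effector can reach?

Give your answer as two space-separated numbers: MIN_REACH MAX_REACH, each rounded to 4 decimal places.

Answer: 3.2000 15.6000

Derivation:
Link lengths: [9.4, 6.2]
max_reach = 9.4 + 6.2 = 15.6
L_max = max([9.4, 6.2]) = 9.4
S (sum of others) = 15.6 - 9.4 = 6.2
min_reach = max(0, 9.4 - 6.2) = max(0, 3.2) = 3.2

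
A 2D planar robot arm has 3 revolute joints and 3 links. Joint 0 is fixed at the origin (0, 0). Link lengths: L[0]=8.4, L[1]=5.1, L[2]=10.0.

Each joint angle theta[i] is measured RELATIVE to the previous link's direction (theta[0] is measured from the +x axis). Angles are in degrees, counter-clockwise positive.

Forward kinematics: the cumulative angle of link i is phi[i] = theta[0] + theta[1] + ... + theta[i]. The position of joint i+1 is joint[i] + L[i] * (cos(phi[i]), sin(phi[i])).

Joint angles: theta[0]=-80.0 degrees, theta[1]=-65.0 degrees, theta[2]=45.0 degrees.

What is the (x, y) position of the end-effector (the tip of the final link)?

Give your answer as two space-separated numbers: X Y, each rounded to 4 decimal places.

Answer: -4.4555 -21.0457

Derivation:
joint[0] = (0.0000, 0.0000)  (base)
link 0: phi[0] = -80 = -80 deg
  cos(-80 deg) = 0.1736, sin(-80 deg) = -0.9848
  joint[1] = (0.0000, 0.0000) + 8.4 * (0.1736, -0.9848) = (0.0000 + 1.4586, 0.0000 + -8.2724) = (1.4586, -8.2724)
link 1: phi[1] = -80 + -65 = -145 deg
  cos(-145 deg) = -0.8192, sin(-145 deg) = -0.5736
  joint[2] = (1.4586, -8.2724) + 5.1 * (-0.8192, -0.5736) = (1.4586 + -4.1777, -8.2724 + -2.9252) = (-2.7190, -11.1976)
link 2: phi[2] = -80 + -65 + 45 = -100 deg
  cos(-100 deg) = -0.1736, sin(-100 deg) = -0.9848
  joint[3] = (-2.7190, -11.1976) + 10 * (-0.1736, -0.9848) = (-2.7190 + -1.7365, -11.1976 + -9.8481) = (-4.4555, -21.0457)
End effector: (-4.4555, -21.0457)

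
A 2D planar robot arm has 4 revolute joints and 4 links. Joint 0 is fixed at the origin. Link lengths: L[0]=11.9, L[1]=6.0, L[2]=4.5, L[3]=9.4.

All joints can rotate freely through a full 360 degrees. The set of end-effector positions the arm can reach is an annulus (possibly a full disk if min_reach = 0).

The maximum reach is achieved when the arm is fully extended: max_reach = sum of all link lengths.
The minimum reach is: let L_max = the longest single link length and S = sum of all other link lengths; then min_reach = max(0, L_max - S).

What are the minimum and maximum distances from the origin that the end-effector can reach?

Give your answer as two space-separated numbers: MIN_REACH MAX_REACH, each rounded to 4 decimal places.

Answer: 0.0000 31.8000

Derivation:
Link lengths: [11.9, 6.0, 4.5, 9.4]
max_reach = 11.9 + 6 + 4.5 + 9.4 = 31.8
L_max = max([11.9, 6.0, 4.5, 9.4]) = 11.9
S (sum of others) = 31.8 - 11.9 = 19.9
min_reach = max(0, 11.9 - 19.9) = max(0, -8) = 0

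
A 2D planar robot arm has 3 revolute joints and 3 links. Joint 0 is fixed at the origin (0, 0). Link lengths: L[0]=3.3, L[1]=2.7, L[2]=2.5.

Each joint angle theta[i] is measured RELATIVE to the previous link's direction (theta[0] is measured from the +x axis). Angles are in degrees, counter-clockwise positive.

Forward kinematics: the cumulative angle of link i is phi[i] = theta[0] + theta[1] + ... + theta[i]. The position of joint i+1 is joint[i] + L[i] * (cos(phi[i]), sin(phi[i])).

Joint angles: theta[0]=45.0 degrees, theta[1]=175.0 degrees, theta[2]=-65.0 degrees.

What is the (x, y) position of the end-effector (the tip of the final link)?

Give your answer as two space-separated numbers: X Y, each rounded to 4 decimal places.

Answer: -2.0006 1.6545

Derivation:
joint[0] = (0.0000, 0.0000)  (base)
link 0: phi[0] = 45 = 45 deg
  cos(45 deg) = 0.7071, sin(45 deg) = 0.7071
  joint[1] = (0.0000, 0.0000) + 3.3 * (0.7071, 0.7071) = (0.0000 + 2.3335, 0.0000 + 2.3335) = (2.3335, 2.3335)
link 1: phi[1] = 45 + 175 = 220 deg
  cos(220 deg) = -0.7660, sin(220 deg) = -0.6428
  joint[2] = (2.3335, 2.3335) + 2.7 * (-0.7660, -0.6428) = (2.3335 + -2.0683, 2.3335 + -1.7355) = (0.2651, 0.5979)
link 2: phi[2] = 45 + 175 + -65 = 155 deg
  cos(155 deg) = -0.9063, sin(155 deg) = 0.4226
  joint[3] = (0.2651, 0.5979) + 2.5 * (-0.9063, 0.4226) = (0.2651 + -2.2658, 0.5979 + 1.0565) = (-2.0006, 1.6545)
End effector: (-2.0006, 1.6545)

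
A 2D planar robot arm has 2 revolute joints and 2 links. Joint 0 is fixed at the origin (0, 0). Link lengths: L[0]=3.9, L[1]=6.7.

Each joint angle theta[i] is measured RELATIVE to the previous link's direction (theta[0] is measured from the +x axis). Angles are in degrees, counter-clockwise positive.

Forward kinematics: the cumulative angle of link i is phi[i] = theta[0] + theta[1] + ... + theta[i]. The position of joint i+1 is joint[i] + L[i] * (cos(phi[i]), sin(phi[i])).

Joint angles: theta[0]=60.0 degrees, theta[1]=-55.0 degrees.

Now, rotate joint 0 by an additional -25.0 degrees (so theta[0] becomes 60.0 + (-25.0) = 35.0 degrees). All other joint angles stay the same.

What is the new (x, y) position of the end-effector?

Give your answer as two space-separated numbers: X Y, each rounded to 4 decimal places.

Answer: 9.4906 -0.0546

Derivation:
joint[0] = (0.0000, 0.0000)  (base)
link 0: phi[0] = 35 = 35 deg
  cos(35 deg) = 0.8192, sin(35 deg) = 0.5736
  joint[1] = (0.0000, 0.0000) + 3.9 * (0.8192, 0.5736) = (0.0000 + 3.1947, 0.0000 + 2.2369) = (3.1947, 2.2369)
link 1: phi[1] = 35 + -55 = -20 deg
  cos(-20 deg) = 0.9397, sin(-20 deg) = -0.3420
  joint[2] = (3.1947, 2.2369) + 6.7 * (0.9397, -0.3420) = (3.1947 + 6.2959, 2.2369 + -2.2915) = (9.4906, -0.0546)
End effector: (9.4906, -0.0546)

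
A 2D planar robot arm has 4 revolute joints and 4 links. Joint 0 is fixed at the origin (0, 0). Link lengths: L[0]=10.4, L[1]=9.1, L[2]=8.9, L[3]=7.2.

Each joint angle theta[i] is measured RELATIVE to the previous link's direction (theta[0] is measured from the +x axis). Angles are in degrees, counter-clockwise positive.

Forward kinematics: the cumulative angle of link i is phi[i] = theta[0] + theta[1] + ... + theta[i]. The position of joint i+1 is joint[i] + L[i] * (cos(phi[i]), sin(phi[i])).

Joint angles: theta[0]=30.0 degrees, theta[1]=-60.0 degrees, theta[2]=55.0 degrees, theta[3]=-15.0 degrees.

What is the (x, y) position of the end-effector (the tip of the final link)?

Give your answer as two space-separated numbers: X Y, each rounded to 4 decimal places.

Answer: 32.0443 5.6616

Derivation:
joint[0] = (0.0000, 0.0000)  (base)
link 0: phi[0] = 30 = 30 deg
  cos(30 deg) = 0.8660, sin(30 deg) = 0.5000
  joint[1] = (0.0000, 0.0000) + 10.4 * (0.8660, 0.5000) = (0.0000 + 9.0067, 0.0000 + 5.2000) = (9.0067, 5.2000)
link 1: phi[1] = 30 + -60 = -30 deg
  cos(-30 deg) = 0.8660, sin(-30 deg) = -0.5000
  joint[2] = (9.0067, 5.2000) + 9.1 * (0.8660, -0.5000) = (9.0067 + 7.8808, 5.2000 + -4.5500) = (16.8875, 0.6500)
link 2: phi[2] = 30 + -60 + 55 = 25 deg
  cos(25 deg) = 0.9063, sin(25 deg) = 0.4226
  joint[3] = (16.8875, 0.6500) + 8.9 * (0.9063, 0.4226) = (16.8875 + 8.0661, 0.6500 + 3.7613) = (24.9536, 4.4113)
link 3: phi[3] = 30 + -60 + 55 + -15 = 10 deg
  cos(10 deg) = 0.9848, sin(10 deg) = 0.1736
  joint[4] = (24.9536, 4.4113) + 7.2 * (0.9848, 0.1736) = (24.9536 + 7.0906, 4.4113 + 1.2503) = (32.0443, 5.6616)
End effector: (32.0443, 5.6616)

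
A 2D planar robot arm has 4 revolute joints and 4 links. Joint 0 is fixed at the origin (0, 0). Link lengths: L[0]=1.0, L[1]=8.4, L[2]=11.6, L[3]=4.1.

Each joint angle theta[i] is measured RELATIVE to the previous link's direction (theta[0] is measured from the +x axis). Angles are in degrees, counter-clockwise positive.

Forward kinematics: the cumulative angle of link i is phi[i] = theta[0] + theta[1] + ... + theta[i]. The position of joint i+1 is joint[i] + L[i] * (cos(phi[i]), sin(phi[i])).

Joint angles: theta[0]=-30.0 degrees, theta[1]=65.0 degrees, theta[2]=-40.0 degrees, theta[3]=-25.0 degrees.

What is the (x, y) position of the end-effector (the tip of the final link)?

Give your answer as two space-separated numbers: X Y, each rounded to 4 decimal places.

joint[0] = (0.0000, 0.0000)  (base)
link 0: phi[0] = -30 = -30 deg
  cos(-30 deg) = 0.8660, sin(-30 deg) = -0.5000
  joint[1] = (0.0000, 0.0000) + 1 * (0.8660, -0.5000) = (0.0000 + 0.8660, 0.0000 + -0.5000) = (0.8660, -0.5000)
link 1: phi[1] = -30 + 65 = 35 deg
  cos(35 deg) = 0.8192, sin(35 deg) = 0.5736
  joint[2] = (0.8660, -0.5000) + 8.4 * (0.8192, 0.5736) = (0.8660 + 6.8809, -0.5000 + 4.8180) = (7.7469, 4.3180)
link 2: phi[2] = -30 + 65 + -40 = -5 deg
  cos(-5 deg) = 0.9962, sin(-5 deg) = -0.0872
  joint[3] = (7.7469, 4.3180) + 11.6 * (0.9962, -0.0872) = (7.7469 + 11.5559, 4.3180 + -1.0110) = (19.3028, 3.3070)
link 3: phi[3] = -30 + 65 + -40 + -25 = -30 deg
  cos(-30 deg) = 0.8660, sin(-30 deg) = -0.5000
  joint[4] = (19.3028, 3.3070) + 4.1 * (0.8660, -0.5000) = (19.3028 + 3.5507, 3.3070 + -2.0500) = (22.8535, 1.2570)
End effector: (22.8535, 1.2570)

Answer: 22.8535 1.2570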